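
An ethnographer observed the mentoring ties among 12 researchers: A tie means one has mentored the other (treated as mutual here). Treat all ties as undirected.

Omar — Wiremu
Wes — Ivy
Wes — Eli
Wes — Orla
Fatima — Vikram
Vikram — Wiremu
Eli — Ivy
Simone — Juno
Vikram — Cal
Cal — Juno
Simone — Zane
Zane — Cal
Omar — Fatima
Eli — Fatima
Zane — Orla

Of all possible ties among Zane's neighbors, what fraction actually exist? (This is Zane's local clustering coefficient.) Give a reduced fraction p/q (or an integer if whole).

Zane's neighbors: Cal, Orla, and Simone (k = 3).
Possible neighbor pairs: C(3,2) = 3. Edges among them: none → e = 0.
Clustering(Zane) = 0/3 = 0.

0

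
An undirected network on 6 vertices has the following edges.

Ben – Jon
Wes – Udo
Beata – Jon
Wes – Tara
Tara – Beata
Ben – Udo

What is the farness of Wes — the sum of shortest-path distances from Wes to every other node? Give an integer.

Distances from Wes: Beata:2, Ben:2, Jon:3, Tara:1, Udo:1.
Sum = 2 + 2 + 3 + 1 + 1 = 9.

9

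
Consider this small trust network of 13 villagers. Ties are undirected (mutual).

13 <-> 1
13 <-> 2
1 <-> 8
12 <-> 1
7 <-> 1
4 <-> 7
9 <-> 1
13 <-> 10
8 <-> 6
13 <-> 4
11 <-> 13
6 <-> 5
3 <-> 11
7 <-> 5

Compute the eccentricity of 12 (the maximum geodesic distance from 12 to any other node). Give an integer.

Distances from 12: 1:1, 2:3, 3:4, 4:3, 5:3, 6:3, 7:2, 8:2, 9:2, 10:3, 11:3, 13:2.
The largest is 4 (to 3), so the eccentricity of 12 is 4.

4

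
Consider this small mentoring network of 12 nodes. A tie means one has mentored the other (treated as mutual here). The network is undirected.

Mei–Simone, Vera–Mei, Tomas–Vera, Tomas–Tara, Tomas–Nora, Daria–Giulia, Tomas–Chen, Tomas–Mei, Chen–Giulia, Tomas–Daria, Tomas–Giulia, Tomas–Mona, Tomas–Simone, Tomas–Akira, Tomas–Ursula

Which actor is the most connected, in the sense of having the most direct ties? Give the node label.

Tomas

Degrees — Akira:1, Chen:2, Daria:2, Giulia:3, Mei:3, Mona:1, Nora:1, Simone:2, Tara:1, Tomas:11, Ursula:1, Vera:2.
The maximum is 11, attained only by Tomas.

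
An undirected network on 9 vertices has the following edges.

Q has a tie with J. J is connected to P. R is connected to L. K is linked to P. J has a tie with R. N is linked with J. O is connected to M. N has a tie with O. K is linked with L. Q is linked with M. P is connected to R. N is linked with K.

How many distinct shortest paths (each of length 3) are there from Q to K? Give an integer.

The shortest distance is 3. The length-3 paths are: Q–J–N–K; Q–J–P–K.
That gives 2 distinct shortest paths.

2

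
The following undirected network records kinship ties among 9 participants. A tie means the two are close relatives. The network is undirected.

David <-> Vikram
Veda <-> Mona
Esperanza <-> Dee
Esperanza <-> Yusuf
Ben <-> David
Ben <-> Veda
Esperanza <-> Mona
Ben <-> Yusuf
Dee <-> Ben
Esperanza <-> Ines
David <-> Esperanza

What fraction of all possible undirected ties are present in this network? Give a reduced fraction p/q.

11/36

There are 11 edges and 9 nodes, so the maximum possible is C(9,2) = 36.
Density = 11/36.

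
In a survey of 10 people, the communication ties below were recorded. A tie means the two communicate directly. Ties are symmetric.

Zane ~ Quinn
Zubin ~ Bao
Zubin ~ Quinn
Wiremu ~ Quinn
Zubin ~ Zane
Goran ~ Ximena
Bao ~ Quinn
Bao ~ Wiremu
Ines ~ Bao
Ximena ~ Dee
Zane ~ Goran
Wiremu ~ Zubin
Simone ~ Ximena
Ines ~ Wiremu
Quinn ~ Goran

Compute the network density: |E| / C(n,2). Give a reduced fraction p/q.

1/3

There are 15 edges and 10 nodes, so the maximum possible is C(10,2) = 45.
Density = 15/45 = 1/3.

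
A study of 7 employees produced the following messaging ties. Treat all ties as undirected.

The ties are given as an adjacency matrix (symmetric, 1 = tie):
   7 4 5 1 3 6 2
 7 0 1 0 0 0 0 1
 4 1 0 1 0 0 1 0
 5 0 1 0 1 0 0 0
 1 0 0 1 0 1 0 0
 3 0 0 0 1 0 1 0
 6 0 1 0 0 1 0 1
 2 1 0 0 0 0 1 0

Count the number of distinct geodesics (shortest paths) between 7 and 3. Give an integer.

The shortest distance is 3. The length-3 paths are: 7–4–6–3; 7–2–6–3.
That gives 2 distinct shortest paths.

2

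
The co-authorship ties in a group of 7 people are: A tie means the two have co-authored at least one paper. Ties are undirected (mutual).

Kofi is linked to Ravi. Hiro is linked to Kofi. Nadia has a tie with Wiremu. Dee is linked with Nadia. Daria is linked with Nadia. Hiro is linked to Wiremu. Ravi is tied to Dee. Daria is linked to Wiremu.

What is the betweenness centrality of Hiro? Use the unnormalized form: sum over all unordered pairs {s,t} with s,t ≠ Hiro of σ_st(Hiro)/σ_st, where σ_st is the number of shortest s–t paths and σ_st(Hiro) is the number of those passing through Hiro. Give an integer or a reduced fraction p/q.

Pairs whose geodesics pass through Hiro — Ravi–Wiremu: 1/2; Nadia–Kofi: 1/2; Daria–Kofi: 1; Wiremu–Kofi: 1.
All other pairs contribute 0.
Summing the contributions gives betweenness(Hiro) = 3.

3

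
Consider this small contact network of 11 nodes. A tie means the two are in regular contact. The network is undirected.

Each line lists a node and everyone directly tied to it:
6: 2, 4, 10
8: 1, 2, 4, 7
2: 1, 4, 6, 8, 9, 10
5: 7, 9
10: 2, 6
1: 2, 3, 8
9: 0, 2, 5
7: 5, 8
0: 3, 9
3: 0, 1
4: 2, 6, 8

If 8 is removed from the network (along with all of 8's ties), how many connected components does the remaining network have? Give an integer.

8's neighbors (1, 2, 4, and 7) remain reachable from one another through other ties, so the rest of the network stays in one piece.

1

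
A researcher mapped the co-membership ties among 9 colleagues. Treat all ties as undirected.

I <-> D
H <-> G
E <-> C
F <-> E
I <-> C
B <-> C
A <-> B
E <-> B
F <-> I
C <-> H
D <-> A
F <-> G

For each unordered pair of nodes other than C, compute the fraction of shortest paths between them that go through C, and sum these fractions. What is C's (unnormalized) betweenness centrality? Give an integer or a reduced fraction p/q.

Pairs whose geodesics pass through C — E–H: 1; E–I: 1/2; E–D: 1/3; G–A: 1/3; G–B: 1/2; H–I: 1; H–D: 1; H–A: 1; H–B: 1; I–B: 1.
All other pairs contribute 0.
Summing the contributions gives betweenness(C) = 23/3.

23/3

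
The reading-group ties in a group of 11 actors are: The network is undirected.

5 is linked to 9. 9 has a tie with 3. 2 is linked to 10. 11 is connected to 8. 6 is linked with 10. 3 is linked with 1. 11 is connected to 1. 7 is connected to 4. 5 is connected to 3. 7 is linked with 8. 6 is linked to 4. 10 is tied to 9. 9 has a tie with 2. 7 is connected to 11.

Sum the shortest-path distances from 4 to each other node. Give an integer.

Distances from 4: 1:3, 2:3, 3:4, 5:4, 6:1, 7:1, 8:2, 9:3, 10:2, 11:2.
Sum = 3 + 3 + 4 + 4 + 1 + 1 + 2 + 3 + 2 + 2 = 25.

25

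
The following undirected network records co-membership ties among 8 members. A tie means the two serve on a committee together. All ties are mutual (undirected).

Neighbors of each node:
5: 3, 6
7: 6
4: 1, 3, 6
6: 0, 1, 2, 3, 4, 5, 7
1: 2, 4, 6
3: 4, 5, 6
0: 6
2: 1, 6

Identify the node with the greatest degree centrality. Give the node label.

6

Degrees — 0:1, 1:3, 2:2, 3:3, 4:3, 5:2, 6:7, 7:1.
The maximum is 7, attained only by 6.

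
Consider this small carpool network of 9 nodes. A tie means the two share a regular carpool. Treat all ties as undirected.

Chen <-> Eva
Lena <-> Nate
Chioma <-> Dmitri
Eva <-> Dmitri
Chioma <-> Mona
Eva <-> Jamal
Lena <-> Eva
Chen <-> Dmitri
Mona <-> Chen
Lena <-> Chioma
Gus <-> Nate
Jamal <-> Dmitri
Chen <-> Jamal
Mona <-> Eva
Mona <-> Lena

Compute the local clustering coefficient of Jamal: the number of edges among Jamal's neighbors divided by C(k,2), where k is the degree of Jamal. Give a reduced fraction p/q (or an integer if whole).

1

Jamal's neighbors: Chen, Dmitri, and Eva (k = 3).
Possible neighbor pairs: C(3,2) = 3. Edges among them: Chen–Dmitri, Chen–Eva, Dmitri–Eva → e = 3.
Clustering(Jamal) = 3/3 = 1.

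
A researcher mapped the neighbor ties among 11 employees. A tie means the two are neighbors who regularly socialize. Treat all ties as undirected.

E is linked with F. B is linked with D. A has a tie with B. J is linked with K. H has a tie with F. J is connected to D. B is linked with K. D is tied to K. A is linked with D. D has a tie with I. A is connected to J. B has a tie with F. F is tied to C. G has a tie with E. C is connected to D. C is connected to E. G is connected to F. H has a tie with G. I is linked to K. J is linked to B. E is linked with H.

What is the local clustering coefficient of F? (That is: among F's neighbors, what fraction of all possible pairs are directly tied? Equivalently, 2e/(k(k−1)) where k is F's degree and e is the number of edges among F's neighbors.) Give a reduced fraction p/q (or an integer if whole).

2/5

F's neighbors: B, C, E, G, and H (k = 5).
Possible neighbor pairs: C(5,2) = 10. Edges among them: C–E, E–G, E–H, G–H → e = 4.
Clustering(F) = 4/10 = 2/5.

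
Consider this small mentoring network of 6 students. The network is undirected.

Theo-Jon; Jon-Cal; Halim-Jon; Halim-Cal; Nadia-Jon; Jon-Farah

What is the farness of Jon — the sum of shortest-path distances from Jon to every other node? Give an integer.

5

Distances from Jon: Cal:1, Farah:1, Halim:1, Nadia:1, Theo:1.
Sum = 1 + 1 + 1 + 1 + 1 = 5.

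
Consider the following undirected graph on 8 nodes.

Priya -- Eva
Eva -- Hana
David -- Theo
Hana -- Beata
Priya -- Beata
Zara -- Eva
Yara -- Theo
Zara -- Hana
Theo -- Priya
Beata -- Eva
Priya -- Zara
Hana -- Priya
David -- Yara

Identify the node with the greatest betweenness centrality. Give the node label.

Priya

Unnormalized betweenness of each node: Beata:0, David:0, Eva:1/3, Hana:1/3, Priya:37/3, Theo:10, Yara:0, Zara:0.
Priya has the largest value, 37/3, making it the main broker — the node through which the most shortest paths run.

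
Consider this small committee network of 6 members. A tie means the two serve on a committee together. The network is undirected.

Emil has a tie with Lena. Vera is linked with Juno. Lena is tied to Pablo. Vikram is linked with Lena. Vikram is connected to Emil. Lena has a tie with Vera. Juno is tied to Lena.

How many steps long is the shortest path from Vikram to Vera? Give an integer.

One shortest route is Vikram – Lena – Vera, which uses 2 edges, and Vikram and Vera are not directly tied, so nothing shorter exists. So d(Vikram,Vera) = 2.

2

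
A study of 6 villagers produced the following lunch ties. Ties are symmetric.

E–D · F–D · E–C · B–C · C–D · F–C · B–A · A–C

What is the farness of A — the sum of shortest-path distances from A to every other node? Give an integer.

Distances from A: B:1, C:1, D:2, E:2, F:2.
Sum = 1 + 1 + 2 + 2 + 2 = 8.

8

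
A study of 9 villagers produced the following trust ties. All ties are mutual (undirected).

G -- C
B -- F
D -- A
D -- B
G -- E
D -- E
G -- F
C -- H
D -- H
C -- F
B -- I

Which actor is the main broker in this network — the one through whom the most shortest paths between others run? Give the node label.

D

Unnormalized betweenness of each node: A:0, B:9, C:2, D:12, E:2, F:4, G:2, H:2, I:0.
D has the largest value, 12, making it the main broker — the node through which the most shortest paths run.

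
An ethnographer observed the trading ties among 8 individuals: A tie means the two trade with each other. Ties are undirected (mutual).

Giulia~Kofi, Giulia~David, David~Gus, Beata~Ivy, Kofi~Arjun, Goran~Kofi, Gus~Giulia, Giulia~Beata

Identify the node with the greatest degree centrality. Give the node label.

Giulia

Degrees — Arjun:1, Beata:2, David:2, Giulia:4, Goran:1, Gus:2, Ivy:1, Kofi:3.
The maximum is 4, attained only by Giulia.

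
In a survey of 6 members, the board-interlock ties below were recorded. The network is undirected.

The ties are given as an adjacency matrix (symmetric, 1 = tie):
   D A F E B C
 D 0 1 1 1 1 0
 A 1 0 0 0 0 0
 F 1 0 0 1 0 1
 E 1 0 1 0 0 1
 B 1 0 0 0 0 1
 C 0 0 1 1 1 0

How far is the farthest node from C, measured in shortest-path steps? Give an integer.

Distances from C: A:3, B:1, D:2, E:1, F:1.
The largest is 3 (to A), so the eccentricity of C is 3.

3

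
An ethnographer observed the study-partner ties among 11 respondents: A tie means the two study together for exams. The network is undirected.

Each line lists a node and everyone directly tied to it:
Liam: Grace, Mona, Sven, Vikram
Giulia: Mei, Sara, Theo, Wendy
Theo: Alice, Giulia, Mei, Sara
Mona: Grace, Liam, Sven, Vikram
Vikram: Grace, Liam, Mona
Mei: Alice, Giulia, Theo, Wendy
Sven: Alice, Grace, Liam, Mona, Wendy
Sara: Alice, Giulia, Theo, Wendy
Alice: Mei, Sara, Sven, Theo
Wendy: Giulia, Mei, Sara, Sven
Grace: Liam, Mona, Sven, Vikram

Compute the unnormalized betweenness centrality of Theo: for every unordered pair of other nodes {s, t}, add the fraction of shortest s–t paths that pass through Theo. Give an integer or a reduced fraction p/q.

7/12

Pairs whose geodesics pass through Theo — Alice–Giulia: 1/3; Sara–Mei: 1/4.
All other pairs contribute 0.
Summing the contributions gives betweenness(Theo) = 7/12.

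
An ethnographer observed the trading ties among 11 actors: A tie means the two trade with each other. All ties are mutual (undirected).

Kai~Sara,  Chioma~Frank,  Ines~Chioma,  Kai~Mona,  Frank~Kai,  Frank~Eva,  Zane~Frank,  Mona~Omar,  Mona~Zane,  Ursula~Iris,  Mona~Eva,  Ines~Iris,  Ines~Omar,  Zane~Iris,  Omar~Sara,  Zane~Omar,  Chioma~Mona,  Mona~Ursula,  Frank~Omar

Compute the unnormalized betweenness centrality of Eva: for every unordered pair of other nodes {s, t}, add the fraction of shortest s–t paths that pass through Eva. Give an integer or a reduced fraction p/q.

Pairs whose geodesics pass through Eva — Frank–Mona: 1/5; Frank–Ursula: 1/6.
All other pairs contribute 0.
Summing the contributions gives betweenness(Eva) = 11/30.

11/30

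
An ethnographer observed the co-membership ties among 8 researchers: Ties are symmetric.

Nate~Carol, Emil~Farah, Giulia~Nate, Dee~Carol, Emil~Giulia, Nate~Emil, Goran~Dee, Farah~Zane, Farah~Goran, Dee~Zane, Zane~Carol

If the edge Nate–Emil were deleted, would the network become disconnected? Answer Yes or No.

No

Even without that edge, Nate still reaches Emil via Nate – Giulia – Emil, so the network stays connected. Not a bridge.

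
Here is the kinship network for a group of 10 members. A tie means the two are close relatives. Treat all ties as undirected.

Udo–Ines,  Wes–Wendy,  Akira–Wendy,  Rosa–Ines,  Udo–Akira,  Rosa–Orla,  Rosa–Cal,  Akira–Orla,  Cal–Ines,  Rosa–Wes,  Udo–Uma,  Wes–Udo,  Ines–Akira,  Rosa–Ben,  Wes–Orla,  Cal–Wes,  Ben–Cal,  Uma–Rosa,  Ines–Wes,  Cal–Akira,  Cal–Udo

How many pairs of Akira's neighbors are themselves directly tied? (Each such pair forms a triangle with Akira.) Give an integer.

Akira's neighbors: Cal, Ines, Orla, Udo, and Wendy.
Neighbor pairs that are themselves tied: Akira–Cal–Ines; Akira–Cal–Udo; Akira–Ines–Udo. Each forms one triangle with Akira, for 3 in total.

3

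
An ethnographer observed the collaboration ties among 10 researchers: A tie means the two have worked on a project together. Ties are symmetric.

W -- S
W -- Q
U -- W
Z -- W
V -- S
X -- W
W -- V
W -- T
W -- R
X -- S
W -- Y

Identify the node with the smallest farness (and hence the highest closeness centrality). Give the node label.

W

Farness (sum of distances to all others) for each node — Q:17, R:17, S:15, T:17, U:17, V:16, W:9, X:16, Y:17, Z:17.
The smallest farness is 9, for W, so W has the highest closeness.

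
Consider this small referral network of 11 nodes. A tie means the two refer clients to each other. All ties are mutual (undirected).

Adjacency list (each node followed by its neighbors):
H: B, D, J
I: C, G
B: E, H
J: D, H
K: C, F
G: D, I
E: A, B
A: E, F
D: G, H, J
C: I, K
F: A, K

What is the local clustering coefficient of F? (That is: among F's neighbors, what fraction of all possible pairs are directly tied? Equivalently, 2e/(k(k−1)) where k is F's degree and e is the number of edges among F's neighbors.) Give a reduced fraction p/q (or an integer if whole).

F's neighbors: A and K (k = 2).
Possible neighbor pairs: C(2,2) = 1. Edges among them: none → e = 0.
Clustering(F) = 0/1.

0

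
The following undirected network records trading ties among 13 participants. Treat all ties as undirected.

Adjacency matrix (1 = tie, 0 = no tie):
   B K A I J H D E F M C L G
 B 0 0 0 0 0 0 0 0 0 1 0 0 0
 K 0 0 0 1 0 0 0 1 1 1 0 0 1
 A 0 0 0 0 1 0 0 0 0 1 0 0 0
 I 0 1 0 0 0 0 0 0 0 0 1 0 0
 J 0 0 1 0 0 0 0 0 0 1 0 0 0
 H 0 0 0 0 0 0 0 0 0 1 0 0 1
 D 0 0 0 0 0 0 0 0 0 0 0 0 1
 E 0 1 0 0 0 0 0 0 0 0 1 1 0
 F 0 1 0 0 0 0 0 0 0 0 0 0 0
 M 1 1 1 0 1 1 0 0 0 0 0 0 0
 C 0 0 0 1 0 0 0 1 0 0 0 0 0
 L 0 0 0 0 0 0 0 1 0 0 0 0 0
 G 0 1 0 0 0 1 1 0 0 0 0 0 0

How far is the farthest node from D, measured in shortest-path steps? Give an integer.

4

Distances from D: A:4, B:4, C:4, E:3, F:3, G:1, H:2, I:3, J:4, K:2, L:4, M:3.
The largest is 4 (to C, L, B, A, and J), so the eccentricity of D is 4.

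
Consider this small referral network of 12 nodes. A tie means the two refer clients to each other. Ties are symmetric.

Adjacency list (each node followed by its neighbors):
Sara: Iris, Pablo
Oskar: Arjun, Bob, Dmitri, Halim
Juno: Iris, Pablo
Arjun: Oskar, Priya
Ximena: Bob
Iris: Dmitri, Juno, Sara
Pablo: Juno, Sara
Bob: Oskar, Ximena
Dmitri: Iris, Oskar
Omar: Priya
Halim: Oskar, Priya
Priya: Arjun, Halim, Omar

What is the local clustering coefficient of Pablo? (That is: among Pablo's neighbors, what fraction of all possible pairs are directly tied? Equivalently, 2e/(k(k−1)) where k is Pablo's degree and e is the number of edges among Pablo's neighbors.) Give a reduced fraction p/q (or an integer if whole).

0

Pablo's neighbors: Juno and Sara (k = 2).
Possible neighbor pairs: C(2,2) = 1. Edges among them: none → e = 0.
Clustering(Pablo) = 0/1.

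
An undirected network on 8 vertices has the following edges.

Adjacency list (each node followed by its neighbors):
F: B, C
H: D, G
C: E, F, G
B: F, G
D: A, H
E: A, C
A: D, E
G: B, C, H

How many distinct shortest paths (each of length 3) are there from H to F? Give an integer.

The shortest distance is 3. The length-3 paths are: H–G–B–F; H–G–C–F.
That gives 2 distinct shortest paths.

2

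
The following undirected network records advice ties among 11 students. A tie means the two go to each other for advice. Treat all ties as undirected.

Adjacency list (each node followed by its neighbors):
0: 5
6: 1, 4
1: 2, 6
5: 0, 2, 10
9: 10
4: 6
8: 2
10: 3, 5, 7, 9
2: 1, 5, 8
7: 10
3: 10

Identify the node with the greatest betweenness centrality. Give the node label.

Unnormalized betweenness of each node: 0:0, 1:16, 2:27, 3:0, 4:0, 5:29, 6:9, 7:0, 8:0, 9:0, 10:24.
5 has the largest value, 29, making it the main broker — the node through which the most shortest paths run.

5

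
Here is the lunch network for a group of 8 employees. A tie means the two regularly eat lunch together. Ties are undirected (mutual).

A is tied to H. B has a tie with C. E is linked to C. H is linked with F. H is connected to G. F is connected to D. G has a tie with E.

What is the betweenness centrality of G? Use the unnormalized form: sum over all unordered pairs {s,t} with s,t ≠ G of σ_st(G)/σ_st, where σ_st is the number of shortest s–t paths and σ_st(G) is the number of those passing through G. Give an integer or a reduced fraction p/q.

Pairs whose geodesics pass through G — C–D: 1; C–F: 1; C–A: 1; C–H: 1; D–B: 1; D–E: 1; F–B: 1; F–E: 1; B–A: 1; B–H: 1; A–E: 1; E–H: 1.
All other pairs contribute 0.
Summing the contributions gives betweenness(G) = 12.

12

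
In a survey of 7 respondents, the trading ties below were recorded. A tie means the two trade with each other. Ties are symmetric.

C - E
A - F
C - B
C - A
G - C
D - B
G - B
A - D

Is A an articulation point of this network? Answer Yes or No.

Yes

Removing A leaves {B, C, D, E, and G} with no path to {F}, so the network splits into 2 components. A is a cut vertex.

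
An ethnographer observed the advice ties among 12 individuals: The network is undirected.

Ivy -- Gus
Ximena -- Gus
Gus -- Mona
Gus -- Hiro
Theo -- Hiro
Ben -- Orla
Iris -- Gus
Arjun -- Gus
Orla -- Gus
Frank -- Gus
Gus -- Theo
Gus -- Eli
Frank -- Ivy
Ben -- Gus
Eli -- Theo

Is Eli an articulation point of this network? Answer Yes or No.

No

Even without Eli, every remaining node can still reach every other (the residual graph is connected), so Eli is not a cut vertex.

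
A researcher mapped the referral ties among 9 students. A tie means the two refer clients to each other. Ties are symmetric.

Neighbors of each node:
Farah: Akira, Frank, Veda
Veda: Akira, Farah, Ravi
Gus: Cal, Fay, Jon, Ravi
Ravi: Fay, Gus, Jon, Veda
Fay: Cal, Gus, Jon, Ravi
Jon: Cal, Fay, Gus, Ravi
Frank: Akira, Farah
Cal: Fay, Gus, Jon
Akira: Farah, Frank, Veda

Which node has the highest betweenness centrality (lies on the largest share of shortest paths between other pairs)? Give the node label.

Unnormalized betweenness of each node: Akira:3, Cal:0, Farah:3, Fay:5/3, Frank:0, Gus:5/3, Jon:5/3, Ravi:16, Veda:15.
Ravi has the largest value, 16, making it the main broker — the node through which the most shortest paths run.

Ravi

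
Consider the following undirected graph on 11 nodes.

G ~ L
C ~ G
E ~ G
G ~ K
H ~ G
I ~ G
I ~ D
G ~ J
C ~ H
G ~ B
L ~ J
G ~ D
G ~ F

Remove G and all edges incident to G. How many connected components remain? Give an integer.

7

Without G, the remaining ties split the others into: {B}; {E}; {C, H}; {D, I}; {J, L}; {F}; {K}.
That's 7 separate components.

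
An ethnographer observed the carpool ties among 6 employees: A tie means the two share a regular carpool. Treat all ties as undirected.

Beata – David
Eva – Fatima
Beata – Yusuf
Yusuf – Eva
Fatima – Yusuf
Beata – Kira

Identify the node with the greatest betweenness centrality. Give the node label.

Unnormalized betweenness of each node: Beata:7, David:0, Eva:0, Fatima:0, Kira:0, Yusuf:6.
Beata has the largest value, 7, making it the main broker — the node through which the most shortest paths run.

Beata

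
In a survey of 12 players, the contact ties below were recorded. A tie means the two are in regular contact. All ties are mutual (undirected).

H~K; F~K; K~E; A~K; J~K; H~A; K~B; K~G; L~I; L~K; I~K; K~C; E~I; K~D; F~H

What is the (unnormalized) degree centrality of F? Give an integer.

2

F is directly tied to H and K. That is 2 neighbors, so the degree of F is 2.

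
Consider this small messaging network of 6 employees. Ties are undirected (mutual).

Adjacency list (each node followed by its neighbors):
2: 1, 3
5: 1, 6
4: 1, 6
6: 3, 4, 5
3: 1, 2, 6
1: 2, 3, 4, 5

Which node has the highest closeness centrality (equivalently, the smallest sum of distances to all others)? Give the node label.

Farness (sum of distances to all others) for each node — 1:6, 2:8, 3:7, 4:8, 5:8, 6:7.
The smallest farness is 6, for 1, so 1 has the highest closeness.

1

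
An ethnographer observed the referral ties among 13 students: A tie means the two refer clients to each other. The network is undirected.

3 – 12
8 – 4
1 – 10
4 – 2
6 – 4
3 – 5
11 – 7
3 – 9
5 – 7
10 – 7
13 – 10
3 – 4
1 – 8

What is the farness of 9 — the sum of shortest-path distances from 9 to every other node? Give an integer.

36

Distances from 9: 1:4, 2:3, 3:1, 4:2, 5:2, 6:3, 7:3, 8:3, 10:4, 11:4, 12:2, 13:5.
Sum = 4 + 3 + 1 + 2 + 2 + 3 + 3 + 3 + 4 + 4 + 2 + 5 = 36.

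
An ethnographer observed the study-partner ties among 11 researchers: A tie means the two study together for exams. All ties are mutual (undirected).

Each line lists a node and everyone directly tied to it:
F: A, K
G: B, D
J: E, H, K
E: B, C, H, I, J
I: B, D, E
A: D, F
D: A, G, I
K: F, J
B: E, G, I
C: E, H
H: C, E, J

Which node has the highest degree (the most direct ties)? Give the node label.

E

Degrees — A:2, B:3, C:2, D:3, E:5, F:2, G:2, H:3, I:3, J:3, K:2.
The maximum is 5, attained only by E.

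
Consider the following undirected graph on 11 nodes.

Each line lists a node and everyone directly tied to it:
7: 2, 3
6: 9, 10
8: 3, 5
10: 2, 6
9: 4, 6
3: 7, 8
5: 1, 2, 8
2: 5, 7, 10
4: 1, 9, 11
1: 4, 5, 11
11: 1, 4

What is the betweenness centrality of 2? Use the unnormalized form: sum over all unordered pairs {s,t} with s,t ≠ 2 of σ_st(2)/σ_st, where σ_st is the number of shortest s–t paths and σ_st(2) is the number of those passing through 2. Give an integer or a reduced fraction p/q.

Pairs whose geodesics pass through 2 — 9–7: 1; 9–3: 1/2; 6–7: 1; 6–3: 1; 6–8: 1; 6–5: 1; 10–7: 1; 10–3: 1; 10–8: 1; 10–5: 1; 10–1: 1; 10–11: 1/2; 7–5: 1; 7–1: 1 … (+2 more pairs).
All other pairs contribute 0.
Summing the contributions gives betweenness(2) = 15.

15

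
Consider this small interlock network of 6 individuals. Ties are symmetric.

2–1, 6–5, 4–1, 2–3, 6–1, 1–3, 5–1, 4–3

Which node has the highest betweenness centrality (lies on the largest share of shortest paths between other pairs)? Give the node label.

Unnormalized betweenness of each node: 1:13/2, 2:0, 3:1/2, 4:0, 5:0, 6:0.
1 has the largest value, 13/2, making it the main broker — the node through which the most shortest paths run.

1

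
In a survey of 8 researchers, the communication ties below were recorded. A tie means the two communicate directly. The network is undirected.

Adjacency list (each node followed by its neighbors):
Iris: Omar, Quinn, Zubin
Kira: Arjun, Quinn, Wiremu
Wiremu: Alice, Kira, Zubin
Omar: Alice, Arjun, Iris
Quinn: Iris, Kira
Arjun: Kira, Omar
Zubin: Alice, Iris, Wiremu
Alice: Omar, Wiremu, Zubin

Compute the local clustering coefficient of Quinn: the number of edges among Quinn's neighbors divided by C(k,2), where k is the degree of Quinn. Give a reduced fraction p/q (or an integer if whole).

0

Quinn's neighbors: Iris and Kira (k = 2).
Possible neighbor pairs: C(2,2) = 1. Edges among them: none → e = 0.
Clustering(Quinn) = 0/1.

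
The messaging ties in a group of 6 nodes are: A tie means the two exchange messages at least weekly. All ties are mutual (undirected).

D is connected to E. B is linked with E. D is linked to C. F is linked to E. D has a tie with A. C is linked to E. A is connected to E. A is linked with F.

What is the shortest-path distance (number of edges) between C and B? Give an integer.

One shortest route is C – E – B, which uses 2 edges, and C and B are not directly tied, so nothing shorter exists. So d(C,B) = 2.

2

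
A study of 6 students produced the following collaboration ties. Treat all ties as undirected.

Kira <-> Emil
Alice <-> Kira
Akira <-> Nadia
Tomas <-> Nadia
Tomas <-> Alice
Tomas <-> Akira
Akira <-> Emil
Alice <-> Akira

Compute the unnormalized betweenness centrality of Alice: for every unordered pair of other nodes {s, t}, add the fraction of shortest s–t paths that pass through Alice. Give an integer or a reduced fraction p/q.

Pairs whose geodesics pass through Alice — Kira–Akira: 1/2; Kira–Nadia: 2/3; Kira–Tomas: 1.
All other pairs contribute 0.
Summing the contributions gives betweenness(Alice) = 13/6.

13/6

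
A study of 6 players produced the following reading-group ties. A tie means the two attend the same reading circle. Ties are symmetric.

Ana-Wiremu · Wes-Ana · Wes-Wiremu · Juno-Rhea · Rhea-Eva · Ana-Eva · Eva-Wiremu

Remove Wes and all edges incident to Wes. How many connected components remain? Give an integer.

1

Wes's neighbors (Ana and Wiremu) remain reachable from one another through other ties, so the rest of the network stays in one piece.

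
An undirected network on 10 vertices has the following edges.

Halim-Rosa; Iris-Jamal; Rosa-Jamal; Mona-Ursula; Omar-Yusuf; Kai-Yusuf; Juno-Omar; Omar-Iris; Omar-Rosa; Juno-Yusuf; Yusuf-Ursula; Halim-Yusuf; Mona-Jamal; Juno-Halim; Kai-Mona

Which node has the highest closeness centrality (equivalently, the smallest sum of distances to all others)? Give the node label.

Yusuf

Farness (sum of distances to all others) for each node — Halim:17, Iris:19, Jamal:17, Juno:17, Kai:18, Mona:18, Omar:15, Rosa:17, Ursula:18, Yusuf:14.
The smallest farness is 14, for Yusuf, so Yusuf has the highest closeness.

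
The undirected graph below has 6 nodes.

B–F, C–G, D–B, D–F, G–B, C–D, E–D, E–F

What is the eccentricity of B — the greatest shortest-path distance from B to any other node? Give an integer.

2

Distances from B: C:2, D:1, E:2, F:1, G:1.
The largest is 2 (to E and C), so the eccentricity of B is 2.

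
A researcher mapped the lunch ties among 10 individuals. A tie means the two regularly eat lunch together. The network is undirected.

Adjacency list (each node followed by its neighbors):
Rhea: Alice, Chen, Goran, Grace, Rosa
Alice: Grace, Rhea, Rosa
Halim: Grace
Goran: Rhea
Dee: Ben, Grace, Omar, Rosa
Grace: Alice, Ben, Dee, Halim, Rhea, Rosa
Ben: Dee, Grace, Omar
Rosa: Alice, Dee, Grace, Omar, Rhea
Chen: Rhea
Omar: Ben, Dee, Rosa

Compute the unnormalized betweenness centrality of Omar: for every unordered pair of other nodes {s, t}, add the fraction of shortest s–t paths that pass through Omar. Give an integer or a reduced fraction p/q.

Pairs whose geodesics pass through Omar — Rosa–Ben: 1/3.
All other pairs contribute 0.
Summing the contributions gives betweenness(Omar) = 1/3.

1/3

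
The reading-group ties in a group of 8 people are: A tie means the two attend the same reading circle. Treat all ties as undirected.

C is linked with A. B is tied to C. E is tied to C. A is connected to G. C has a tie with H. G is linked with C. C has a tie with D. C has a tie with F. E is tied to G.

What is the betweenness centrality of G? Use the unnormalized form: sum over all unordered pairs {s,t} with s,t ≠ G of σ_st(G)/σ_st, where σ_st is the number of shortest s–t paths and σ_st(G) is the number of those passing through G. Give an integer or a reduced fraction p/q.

Pairs whose geodesics pass through G — E–A: 1/2.
All other pairs contribute 0.
Summing the contributions gives betweenness(G) = 1/2.

1/2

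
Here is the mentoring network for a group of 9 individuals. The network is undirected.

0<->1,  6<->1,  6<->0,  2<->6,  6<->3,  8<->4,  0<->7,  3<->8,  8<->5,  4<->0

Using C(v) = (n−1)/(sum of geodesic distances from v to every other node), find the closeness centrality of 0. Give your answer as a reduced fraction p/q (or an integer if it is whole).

8/13

Distances from 0: 1:1, 2:2, 3:2, 4:1, 5:3, 6:1, 7:1, 8:2. Sum = 13.
n = 9, so closeness = 8/13.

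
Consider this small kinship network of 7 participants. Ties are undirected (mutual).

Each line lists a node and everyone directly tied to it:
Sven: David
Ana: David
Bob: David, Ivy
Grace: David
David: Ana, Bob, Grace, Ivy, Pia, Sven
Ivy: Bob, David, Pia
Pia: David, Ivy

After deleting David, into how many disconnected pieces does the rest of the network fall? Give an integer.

4

Without David, the remaining ties split the others into: {Ana}; {Bob, Ivy, Pia}; {Grace}; {Sven}.
That's 4 separate components.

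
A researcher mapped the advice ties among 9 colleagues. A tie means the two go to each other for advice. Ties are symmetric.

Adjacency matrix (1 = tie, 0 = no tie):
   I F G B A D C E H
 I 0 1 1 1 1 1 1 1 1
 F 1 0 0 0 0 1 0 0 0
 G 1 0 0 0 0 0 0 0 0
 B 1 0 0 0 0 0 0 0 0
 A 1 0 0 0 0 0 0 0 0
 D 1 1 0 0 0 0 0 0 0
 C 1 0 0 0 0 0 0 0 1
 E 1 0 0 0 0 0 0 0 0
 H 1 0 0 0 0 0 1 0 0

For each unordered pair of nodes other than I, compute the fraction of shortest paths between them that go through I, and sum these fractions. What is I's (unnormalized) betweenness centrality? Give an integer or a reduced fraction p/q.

26

Pairs whose geodesics pass through I — F–G: 1; F–B: 1; F–A: 1; F–C: 1; F–E: 1; F–H: 1; G–B: 1; G–A: 1; G–D: 1; G–C: 1; G–E: 1; G–H: 1; B–A: 1; B–D: 1 … (+12 more pairs).
All other pairs contribute 0.
Summing the contributions gives betweenness(I) = 26.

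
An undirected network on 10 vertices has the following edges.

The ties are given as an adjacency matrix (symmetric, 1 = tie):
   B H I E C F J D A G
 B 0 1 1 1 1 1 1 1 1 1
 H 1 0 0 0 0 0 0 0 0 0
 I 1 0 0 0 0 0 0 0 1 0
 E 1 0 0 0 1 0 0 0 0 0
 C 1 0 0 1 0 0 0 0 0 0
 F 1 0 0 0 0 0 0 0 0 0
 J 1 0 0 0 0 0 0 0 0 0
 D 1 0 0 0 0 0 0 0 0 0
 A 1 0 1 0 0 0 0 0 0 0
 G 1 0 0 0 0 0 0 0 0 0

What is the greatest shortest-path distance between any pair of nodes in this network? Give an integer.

Eccentricity of each node (its greatest distance to any other): A:2, B:1, C:2, D:2, E:2, F:2, G:2, H:2, I:2, J:2.
The maximum eccentricity is 2, realized for instance by the pair H–I via H – B – I. So the diameter is 2.

2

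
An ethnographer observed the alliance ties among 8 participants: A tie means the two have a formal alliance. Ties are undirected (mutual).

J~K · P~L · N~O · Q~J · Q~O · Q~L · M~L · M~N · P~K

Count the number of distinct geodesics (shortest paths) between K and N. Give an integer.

2

The shortest distance is 4. The length-4 paths are: K–J–Q–O–N; K–P–L–M–N.
That gives 2 distinct shortest paths.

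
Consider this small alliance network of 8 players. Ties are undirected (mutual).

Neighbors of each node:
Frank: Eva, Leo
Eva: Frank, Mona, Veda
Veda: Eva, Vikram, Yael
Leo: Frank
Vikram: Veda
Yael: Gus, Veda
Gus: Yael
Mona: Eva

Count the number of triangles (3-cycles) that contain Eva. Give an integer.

0

Eva's neighbors are Frank, Mona, and Veda, but none of them are tied to each other, so no triangle contains Eva.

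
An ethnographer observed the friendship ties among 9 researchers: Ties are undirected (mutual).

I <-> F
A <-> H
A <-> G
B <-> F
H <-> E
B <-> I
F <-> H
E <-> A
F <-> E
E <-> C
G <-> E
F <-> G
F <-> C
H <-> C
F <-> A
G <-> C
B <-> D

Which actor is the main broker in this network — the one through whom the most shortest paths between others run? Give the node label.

F

Unnormalized betweenness of each node: A:1/4, B:7, C:1/4, D:0, E:1/2, F:31/2, G:1/4, H:1/4, I:0.
F has the largest value, 31/2, making it the main broker — the node through which the most shortest paths run.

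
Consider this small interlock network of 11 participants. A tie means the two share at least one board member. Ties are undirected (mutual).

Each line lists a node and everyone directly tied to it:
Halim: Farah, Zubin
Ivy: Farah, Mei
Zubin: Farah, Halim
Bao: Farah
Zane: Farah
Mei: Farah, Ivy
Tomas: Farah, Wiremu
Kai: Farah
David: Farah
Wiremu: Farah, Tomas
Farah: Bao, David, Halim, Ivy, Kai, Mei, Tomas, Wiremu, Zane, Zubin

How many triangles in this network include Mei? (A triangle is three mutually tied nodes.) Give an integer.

Mei's neighbors: Farah and Ivy.
Neighbor pairs that are themselves tied: Mei–Farah–Ivy. Each forms one triangle with Mei, for 1 in total.

1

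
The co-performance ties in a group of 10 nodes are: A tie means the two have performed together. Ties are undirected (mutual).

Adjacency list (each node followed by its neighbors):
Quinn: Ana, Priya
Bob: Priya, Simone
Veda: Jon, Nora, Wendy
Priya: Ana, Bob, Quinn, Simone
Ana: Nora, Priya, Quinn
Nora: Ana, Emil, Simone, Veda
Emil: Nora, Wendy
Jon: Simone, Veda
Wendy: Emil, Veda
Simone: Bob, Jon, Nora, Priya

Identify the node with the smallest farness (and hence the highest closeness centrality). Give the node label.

Farness (sum of distances to all others) for each node — Ana:17, Bob:20, Emil:20, Jon:19, Nora:14, Priya:18, Quinn:21, Simone:15, Veda:18, Wendy:24.
The smallest farness is 14, for Nora, so Nora has the highest closeness.

Nora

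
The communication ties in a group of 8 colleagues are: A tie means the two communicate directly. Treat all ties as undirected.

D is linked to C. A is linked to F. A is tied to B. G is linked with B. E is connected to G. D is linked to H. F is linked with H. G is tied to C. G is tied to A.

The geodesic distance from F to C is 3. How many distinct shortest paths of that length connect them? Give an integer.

2

The shortest distance is 3. The length-3 paths are: F–A–G–C; F–H–D–C.
That gives 2 distinct shortest paths.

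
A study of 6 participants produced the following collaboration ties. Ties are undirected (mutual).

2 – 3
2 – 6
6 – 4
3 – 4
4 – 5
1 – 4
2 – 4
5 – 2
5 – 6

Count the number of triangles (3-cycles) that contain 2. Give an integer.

4

2's neighbors: 3, 4, 5, and 6.
Neighbor pairs that are themselves tied: 2–3–4; 2–4–5; 2–4–6; 2–5–6. Each forms one triangle with 2, for 4 in total.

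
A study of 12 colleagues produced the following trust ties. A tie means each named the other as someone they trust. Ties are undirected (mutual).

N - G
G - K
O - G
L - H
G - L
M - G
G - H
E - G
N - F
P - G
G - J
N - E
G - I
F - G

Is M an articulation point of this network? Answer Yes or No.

No

Even without M, every remaining node can still reach every other (the residual graph is connected), so M is not a cut vertex.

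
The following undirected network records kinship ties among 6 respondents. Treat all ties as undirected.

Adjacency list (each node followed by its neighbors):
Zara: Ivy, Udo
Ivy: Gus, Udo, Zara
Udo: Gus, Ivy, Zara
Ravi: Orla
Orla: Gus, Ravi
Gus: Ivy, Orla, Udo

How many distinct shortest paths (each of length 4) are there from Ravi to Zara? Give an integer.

2

The shortest distance is 4. The length-4 paths are: Ravi–Orla–Gus–Ivy–Zara; Ravi–Orla–Gus–Udo–Zara.
That gives 2 distinct shortest paths.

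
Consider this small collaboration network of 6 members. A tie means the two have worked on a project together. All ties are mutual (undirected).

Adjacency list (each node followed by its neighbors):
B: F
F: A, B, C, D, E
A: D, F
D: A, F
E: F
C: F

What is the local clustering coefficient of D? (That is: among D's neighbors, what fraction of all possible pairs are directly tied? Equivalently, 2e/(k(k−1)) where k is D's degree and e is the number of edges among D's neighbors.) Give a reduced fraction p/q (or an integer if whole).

D's neighbors: A and F (k = 2).
Possible neighbor pairs: C(2,2) = 1. Edges among them: A–F → e = 1.
Clustering(D) = 1/1.

1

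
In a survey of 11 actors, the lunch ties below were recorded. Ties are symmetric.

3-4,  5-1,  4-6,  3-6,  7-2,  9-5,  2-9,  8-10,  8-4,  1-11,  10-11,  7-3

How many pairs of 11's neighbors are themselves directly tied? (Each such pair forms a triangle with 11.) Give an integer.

0

11's neighbors are 1 and 10, but none of them are tied to each other, so no triangle contains 11.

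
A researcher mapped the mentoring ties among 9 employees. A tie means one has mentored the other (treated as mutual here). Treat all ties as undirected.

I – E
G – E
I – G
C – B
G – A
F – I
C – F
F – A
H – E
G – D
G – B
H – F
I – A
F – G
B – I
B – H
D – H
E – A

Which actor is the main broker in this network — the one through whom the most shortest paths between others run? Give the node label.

Unnormalized betweenness of each node: A:11/28, B:253/84, C:1/4, D:1/4, E:13/12, F:391/84, G:118/21, H:131/42, I:34/21.
G has the largest value, 118/21, making it the main broker — the node through which the most shortest paths run.

G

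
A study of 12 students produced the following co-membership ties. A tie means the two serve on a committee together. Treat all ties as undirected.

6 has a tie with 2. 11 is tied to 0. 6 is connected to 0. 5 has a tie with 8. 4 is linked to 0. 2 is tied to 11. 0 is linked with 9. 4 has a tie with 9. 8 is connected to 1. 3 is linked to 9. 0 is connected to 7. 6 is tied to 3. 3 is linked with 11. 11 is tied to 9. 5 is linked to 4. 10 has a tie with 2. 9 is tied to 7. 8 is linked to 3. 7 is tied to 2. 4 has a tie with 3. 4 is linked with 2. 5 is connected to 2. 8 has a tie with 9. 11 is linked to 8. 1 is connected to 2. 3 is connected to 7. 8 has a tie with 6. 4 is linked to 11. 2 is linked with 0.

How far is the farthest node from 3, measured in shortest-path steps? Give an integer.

3

Distances from 3: 0:2, 1:2, 2:2, 4:1, 5:2, 6:1, 7:1, 8:1, 9:1, 10:3, 11:1.
The largest is 3 (to 10), so the eccentricity of 3 is 3.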